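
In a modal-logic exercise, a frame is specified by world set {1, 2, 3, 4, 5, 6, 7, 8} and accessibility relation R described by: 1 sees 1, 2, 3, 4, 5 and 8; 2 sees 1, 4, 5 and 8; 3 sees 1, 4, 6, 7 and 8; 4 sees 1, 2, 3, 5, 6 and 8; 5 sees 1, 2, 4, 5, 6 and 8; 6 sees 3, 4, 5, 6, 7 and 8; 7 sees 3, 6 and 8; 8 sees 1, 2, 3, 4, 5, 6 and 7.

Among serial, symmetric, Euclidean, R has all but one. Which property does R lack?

Serial: yes — every world has a successor (e.g. 1 R 1).
Symmetric: yes — every pair in R has its reverse in R.
Euclidean: no — 1 R 2 and 1 R 3, but not 2 R 3.
Only Euclidean fails.

Euclidean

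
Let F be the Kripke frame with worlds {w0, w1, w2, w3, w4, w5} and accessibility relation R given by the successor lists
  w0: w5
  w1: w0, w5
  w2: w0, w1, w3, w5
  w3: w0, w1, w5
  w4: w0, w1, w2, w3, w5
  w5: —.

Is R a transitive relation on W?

Yes

Transitive: yes — every two-step R-path is closed by a direct edge.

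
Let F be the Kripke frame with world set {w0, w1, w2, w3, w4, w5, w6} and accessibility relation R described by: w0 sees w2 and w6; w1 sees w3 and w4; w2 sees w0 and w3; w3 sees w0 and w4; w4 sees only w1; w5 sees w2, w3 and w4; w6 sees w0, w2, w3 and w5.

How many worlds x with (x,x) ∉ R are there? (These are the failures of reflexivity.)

7

Enumerating: w0, w1, w2, w3, w4, w5, w6.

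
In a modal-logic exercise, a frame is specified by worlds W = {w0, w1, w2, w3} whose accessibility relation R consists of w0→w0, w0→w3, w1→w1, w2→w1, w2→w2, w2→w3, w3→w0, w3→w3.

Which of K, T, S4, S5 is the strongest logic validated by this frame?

Reflexive (axiom T): yes — every world is R-related to itself.
Transitive (axiom 4): no — w2 R w3 and w3 R w0, but not w2 R w0.
Euclidean (axiom 5): no — w2 R w1 and w2 R w3, but not w1 R w3.
So F validates K, T; S4 would additionally require R to be transitive. The strongest is T.

T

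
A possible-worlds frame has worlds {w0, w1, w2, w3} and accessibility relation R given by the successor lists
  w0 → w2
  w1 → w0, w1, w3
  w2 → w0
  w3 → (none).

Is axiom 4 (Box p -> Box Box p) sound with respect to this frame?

No

By correspondence theory, 4 is valid on a frame iff R is transitive.
Transitive: no — w1 R w0 and w0 R w2, but not w1 R w2.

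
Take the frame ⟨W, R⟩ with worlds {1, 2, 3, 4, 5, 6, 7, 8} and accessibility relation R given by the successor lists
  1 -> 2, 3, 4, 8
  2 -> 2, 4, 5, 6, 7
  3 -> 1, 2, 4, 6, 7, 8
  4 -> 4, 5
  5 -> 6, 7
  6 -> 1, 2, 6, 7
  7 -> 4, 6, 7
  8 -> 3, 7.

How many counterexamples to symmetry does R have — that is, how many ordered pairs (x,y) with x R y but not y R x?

16

Enumerating: (1,2), (1,4), (1,8), (2,4), (2,5), (2,7), (3,2), (3,4), (3,6), (3,7), (4,5), (5,6), (5,7), (6,1), (7,4), (8,7).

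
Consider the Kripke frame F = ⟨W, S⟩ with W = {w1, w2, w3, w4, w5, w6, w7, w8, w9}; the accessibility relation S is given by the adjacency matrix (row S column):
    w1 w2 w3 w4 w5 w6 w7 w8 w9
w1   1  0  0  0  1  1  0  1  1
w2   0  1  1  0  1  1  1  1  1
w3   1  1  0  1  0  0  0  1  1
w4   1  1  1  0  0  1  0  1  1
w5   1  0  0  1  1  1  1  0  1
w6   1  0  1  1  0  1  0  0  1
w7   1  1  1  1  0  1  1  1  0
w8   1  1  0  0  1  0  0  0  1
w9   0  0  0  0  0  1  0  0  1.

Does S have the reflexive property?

Reflexive: no — w3 is not related to itself.

No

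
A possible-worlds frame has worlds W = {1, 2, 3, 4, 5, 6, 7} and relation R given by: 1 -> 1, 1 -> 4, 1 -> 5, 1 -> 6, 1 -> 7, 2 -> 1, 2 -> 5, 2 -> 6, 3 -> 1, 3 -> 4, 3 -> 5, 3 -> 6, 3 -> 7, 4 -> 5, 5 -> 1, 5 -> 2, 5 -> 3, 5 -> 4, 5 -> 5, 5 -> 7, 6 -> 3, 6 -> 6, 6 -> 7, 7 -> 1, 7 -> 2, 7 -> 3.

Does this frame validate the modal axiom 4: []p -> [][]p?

The schema 4 characterises exactly the transitive frames.
Transitive: no — 1 R 5 and 5 R 2, but not 1 R 2.

No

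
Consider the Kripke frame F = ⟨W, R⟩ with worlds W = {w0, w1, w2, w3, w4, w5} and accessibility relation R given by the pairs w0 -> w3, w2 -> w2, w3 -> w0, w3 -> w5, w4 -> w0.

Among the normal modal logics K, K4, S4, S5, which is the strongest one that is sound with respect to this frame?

K

Transitive (axiom 4): no — w0 R w3 and w3 R w5, but not w0 R w5.
Reflexive (axiom T): no — w0 is not related to itself.
Euclidean (axiom 5): no — w3 R w0 and w3 R w5, but not w0 R w5.
So F validates K; K4 would additionally require R to be transitive. The strongest is K.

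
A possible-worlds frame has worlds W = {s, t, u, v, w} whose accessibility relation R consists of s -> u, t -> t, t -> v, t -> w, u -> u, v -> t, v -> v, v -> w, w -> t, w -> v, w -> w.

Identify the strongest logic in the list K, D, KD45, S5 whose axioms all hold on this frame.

KD45

Serial (axiom D): yes — every world has a successor (e.g. s R u).
Euclidean (axiom 5): yes — any two successors of a common world are R-related.
Transitive (axiom 4): yes — every two-step R-path is closed by a direct edge.
Reflexive (axiom T): no — s is not related to itself.
So F validates K, D, KD45; S5 would additionally require R to be reflexive. The strongest is KD45.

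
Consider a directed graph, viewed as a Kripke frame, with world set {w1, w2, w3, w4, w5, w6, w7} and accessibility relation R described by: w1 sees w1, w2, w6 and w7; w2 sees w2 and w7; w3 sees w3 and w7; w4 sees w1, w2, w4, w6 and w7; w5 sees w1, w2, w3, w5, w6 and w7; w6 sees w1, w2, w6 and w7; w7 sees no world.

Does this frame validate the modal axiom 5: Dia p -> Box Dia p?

No

Axiom 5 corresponds to the accessibility relation being Euclidean.
Euclidean: no — w1 R w2 and w1 R w6, but not w2 R w6.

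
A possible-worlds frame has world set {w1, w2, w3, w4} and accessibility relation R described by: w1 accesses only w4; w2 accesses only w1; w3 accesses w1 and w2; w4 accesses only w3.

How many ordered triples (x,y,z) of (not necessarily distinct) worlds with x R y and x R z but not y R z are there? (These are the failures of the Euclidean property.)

Enumerating: (w1,w4,w4), (w2,w1,w1), (w3,w1,w1), (w3,w1,w2), (w3,w2,w2), (w4,w3,w3).

6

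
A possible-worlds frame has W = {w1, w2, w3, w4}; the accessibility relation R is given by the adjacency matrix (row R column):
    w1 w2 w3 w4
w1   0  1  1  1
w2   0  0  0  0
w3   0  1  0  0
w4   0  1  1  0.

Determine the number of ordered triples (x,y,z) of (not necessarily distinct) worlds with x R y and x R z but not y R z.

10

Enumerating: (w1,w2,w2), (w1,w2,w3), (w1,w2,w4), (w1,w3,w3), (w1,w3,w4), (w1,w4,w4), (w3,w2,w2), (w4,w2,w2), (w4,w2,w3), (w4,w3,w3).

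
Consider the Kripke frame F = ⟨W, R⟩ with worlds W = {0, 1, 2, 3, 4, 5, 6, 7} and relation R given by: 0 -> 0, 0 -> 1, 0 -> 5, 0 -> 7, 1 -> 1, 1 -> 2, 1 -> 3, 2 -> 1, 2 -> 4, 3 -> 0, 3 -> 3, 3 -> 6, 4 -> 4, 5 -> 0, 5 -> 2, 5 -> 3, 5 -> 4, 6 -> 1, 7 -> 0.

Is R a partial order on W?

No

Reflexive: no — 2 is not related to itself.
Transitive: no — 0 R 1 and 1 R 2, but not 0 R 2.
Antisymmetric: no — 0 R 5 and 5 R 0 with 0 ≠ 5.
So R is not a partial order.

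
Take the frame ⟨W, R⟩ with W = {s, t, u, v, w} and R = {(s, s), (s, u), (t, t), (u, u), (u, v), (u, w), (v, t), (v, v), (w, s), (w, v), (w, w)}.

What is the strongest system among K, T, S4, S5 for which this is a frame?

T

Reflexive (axiom T): yes — every world is R-related to itself.
Transitive (axiom 4): no — s R u and u R v, but not s R v.
Euclidean (axiom 5): no — u R v and u R w, but not v R w.
So F validates K, T; S4 would additionally require R to be transitive. The strongest is T.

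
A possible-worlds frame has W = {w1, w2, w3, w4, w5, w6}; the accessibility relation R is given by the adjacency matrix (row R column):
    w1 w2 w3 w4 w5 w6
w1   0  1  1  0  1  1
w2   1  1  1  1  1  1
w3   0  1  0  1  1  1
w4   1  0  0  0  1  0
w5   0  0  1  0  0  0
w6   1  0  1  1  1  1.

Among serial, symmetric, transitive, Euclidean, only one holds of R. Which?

serial

Serial: yes — every world has a successor (e.g. w1 R w2).
Symmetric: no — w1 R w3 but not w3 R w1.
Transitive: no — w1 R w2 and w2 R w4, but not w1 R w4.
Euclidean: no — w1 R w5 and w1 R w2, but not w5 R w2.
Only serial holds.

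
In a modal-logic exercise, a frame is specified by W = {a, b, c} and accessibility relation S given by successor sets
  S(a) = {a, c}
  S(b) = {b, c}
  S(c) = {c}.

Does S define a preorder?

Reflexive: yes — every world is S-related to itself.
Transitive: yes — every two-step S-path is closed by a direct edge.
So S is a preorder.

Yes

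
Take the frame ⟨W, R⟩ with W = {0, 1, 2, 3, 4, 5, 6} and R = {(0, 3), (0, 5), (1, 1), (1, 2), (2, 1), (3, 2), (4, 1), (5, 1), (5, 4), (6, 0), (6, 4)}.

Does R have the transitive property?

No

Transitive: no — 0 R 3 and 3 R 2, but not 0 R 2.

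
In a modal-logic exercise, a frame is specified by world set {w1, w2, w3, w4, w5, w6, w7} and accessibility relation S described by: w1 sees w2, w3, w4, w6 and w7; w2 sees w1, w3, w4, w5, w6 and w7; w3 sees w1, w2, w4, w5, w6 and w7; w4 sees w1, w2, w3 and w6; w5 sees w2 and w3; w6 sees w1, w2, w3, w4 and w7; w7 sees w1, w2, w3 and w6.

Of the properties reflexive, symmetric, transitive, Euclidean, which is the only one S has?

symmetric

Reflexive: no — w1 is not related to itself.
Symmetric: yes — every pair in S has its reverse in S.
Transitive: no — w1 S w2 and w2 S w5, but not w1 S w5.
Euclidean: no — w1 S w4 and w1 S w7, but not w4 S w7.
Only symmetric holds.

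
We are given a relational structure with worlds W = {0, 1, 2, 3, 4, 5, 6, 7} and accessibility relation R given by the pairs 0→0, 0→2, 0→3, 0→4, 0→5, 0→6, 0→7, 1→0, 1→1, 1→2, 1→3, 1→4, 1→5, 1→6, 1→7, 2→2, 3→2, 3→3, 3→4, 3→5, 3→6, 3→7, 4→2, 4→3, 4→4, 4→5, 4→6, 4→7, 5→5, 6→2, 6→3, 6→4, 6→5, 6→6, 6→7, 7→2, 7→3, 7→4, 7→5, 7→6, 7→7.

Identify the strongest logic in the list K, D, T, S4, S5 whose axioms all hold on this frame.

Serial (axiom D): yes — every world has a successor (e.g. 0 R 0).
Reflexive (axiom T): yes — every world is R-related to itself.
Transitive (axiom 4): yes — every two-step R-path is closed by a direct edge.
Euclidean (axiom 5): no — 0 R 2 and 0 R 3, but not 2 R 3.
So F validates K, D, T, S4; S5 would additionally require R to be Euclidean. The strongest is S4.

S4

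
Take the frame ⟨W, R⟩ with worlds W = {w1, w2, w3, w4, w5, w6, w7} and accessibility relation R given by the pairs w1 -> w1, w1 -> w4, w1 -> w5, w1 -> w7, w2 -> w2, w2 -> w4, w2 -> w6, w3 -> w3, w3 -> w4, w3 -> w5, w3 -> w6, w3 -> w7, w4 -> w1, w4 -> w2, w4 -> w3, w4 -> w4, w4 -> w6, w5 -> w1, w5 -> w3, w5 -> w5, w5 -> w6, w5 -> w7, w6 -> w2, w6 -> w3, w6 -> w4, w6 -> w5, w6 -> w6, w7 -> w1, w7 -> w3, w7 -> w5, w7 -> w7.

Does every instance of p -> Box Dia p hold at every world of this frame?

By correspondence theory, B is valid on a frame iff R is symmetric.
Symmetric: yes — every pair in R has its reverse in R.

Yes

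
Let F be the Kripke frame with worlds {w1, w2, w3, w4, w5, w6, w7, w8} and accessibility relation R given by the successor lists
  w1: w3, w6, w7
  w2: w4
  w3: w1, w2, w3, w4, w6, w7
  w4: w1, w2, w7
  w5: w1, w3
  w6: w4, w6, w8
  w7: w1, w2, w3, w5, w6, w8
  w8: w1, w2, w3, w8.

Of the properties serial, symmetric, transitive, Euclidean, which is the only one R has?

Serial: yes — every world has a successor (e.g. w1 R w3).
Symmetric: no — w1 R w6 but not w6 R w1.
Transitive: no — w1 R w3 and w3 R w2, but not w1 R w2.
Euclidean: no — w1 R w6 and w1 R w3, but not w6 R w3.
Only serial holds.

serial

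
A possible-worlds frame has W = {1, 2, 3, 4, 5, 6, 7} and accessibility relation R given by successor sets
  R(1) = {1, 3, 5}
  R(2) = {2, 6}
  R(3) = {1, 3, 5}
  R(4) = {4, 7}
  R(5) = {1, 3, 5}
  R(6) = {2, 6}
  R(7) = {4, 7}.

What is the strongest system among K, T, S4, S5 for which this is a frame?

Reflexive (axiom T): yes — every world is R-related to itself.
Transitive (axiom 4): yes — every two-step R-path is closed by a direct edge.
Euclidean (axiom 5): yes — any two successors of a common world are R-related.
So F validates K, T, S4, S5. The strongest is S5.

S5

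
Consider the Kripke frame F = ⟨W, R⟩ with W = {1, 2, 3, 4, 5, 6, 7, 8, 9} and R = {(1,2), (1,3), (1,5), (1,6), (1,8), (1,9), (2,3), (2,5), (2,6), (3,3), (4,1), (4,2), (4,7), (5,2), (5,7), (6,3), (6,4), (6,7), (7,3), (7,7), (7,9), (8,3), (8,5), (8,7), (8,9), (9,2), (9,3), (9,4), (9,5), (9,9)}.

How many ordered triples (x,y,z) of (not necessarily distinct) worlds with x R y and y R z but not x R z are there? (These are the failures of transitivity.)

Enumerating: (1,5,7), (1,6,4), (1,6,7), (1,8,7), (1,9,4), (2,5,2), (2,5,7), (2,6,4), (2,6,7), (4,1,3), (4,1,5), (4,1,6), … and 25 more.
Total: 37.

37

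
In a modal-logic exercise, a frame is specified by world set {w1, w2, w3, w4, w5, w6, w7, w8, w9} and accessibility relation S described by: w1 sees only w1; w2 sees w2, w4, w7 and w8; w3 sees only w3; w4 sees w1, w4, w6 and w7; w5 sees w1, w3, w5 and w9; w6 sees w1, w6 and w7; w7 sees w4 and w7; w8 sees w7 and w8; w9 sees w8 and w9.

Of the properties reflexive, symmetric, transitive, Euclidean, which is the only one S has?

reflexive

Reflexive: yes — every world is S-related to itself.
Symmetric: no — w2 S w4 but not w4 S w2.
Transitive: no — w2 S w4 and w4 S w1, but not w2 S w1.
Euclidean: no — w2 S w4 and w2 S w8, but not w4 S w8.
Only reflexive holds.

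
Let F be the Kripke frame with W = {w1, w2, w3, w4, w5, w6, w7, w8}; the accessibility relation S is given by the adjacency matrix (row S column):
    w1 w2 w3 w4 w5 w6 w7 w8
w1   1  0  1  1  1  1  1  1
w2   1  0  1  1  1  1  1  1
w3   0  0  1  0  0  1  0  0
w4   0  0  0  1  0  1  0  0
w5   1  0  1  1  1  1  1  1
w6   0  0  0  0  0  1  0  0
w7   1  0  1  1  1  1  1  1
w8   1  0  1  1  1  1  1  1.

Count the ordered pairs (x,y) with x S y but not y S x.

21

Enumerating: (w1,w3), (w1,w4), (w1,w6), (w2,w1), (w2,w3), (w2,w4), (w2,w5), (w2,w6), (w2,w7), (w2,w8), (w3,w6), (w4,w6), … and 9 more.
Total: 21.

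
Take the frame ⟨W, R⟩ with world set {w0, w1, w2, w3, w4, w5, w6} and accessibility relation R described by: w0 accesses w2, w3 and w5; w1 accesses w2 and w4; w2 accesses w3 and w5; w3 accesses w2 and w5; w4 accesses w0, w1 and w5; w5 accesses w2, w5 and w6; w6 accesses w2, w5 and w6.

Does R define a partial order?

No

Reflexive: no — w0 is not related to itself.
Transitive: no — w0 R w5 and w5 R w6, but not w0 R w6.
Antisymmetric: no — w1 R w4 and w4 R w1 with w1 ≠ w4.
So R is not a partial order.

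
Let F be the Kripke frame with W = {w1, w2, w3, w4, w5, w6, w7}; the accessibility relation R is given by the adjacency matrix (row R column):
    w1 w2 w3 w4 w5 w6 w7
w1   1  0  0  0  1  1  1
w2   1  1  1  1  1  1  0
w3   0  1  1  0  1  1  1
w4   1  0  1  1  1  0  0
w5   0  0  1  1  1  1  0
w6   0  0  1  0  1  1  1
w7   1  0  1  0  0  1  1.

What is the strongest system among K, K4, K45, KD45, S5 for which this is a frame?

K

Transitive (axiom 4): no — w1 R w5 and w5 R w3, but not w1 R w3.
Euclidean (axiom 5): no — w1 R w5 and w1 R w7, but not w5 R w7.
Serial (axiom D): yes — every world has a successor (e.g. w1 R w1).
Reflexive (axiom T): yes — every world is R-related to itself.
So F validates K; K4 would additionally require R to be transitive. The strongest is K.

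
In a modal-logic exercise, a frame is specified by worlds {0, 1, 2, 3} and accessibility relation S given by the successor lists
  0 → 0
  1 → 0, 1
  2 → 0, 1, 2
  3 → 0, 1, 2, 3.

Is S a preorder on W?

Reflexive: yes — every world is S-related to itself.
Transitive: yes — every two-step S-path is closed by a direct edge.
So S is a preorder.

Yes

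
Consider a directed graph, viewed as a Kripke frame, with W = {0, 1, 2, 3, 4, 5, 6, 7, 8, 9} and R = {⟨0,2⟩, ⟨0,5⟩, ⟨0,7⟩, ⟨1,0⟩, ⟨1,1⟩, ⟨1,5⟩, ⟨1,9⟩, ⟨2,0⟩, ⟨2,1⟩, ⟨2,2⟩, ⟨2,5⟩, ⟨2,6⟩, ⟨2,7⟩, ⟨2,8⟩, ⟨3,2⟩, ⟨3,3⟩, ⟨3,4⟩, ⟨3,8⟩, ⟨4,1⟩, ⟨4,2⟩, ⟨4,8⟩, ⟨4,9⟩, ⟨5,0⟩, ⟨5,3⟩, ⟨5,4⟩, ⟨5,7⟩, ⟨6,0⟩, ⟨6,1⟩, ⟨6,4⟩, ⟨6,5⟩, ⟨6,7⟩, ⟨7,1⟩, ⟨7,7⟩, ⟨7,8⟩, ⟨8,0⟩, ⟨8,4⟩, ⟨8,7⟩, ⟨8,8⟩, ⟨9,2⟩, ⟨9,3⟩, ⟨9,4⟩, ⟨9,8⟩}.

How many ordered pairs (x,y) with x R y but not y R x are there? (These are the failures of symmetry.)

27

Enumerating: (0,7), (1,0), (1,5), (1,9), (2,1), (2,5), (2,6), (2,7), (2,8), (3,2), (3,4), (3,8), … and 15 more.
Total: 27.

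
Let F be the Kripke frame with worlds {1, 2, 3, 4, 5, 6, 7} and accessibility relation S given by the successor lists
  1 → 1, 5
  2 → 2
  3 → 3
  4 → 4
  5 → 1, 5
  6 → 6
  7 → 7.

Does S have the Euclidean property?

Yes

Euclidean: yes — any two successors of a common world are S-related.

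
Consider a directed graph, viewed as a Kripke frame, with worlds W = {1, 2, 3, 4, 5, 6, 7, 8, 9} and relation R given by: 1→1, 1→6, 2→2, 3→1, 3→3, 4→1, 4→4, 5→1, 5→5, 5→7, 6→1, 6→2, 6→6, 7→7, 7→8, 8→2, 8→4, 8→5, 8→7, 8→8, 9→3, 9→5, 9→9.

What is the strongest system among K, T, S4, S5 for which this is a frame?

T

Reflexive (axiom T): yes — every world is R-related to itself.
Transitive (axiom 4): no — 1 R 6 and 6 R 2, but not 1 R 2.
Euclidean (axiom 5): no — 5 R 1 and 5 R 7, but not 1 R 7.
So F validates K, T; S4 would additionally require R to be transitive. The strongest is T.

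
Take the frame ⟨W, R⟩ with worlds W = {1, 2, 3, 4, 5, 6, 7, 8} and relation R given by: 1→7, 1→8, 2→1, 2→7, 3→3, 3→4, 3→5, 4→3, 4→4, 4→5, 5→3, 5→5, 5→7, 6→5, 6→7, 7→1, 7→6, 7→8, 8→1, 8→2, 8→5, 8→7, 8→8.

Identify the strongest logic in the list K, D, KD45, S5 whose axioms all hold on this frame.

Serial (axiom D): yes — every world has a successor (e.g. 1 R 7).
Euclidean (axiom 5): no — 3 R 5 and 3 R 4, but not 5 R 4.
Transitive (axiom 4): no — 1 R 7 and 7 R 6, but not 1 R 6.
Reflexive (axiom T): no — 1 is not related to itself.
So F validates K, D; KD45 would additionally require R to be Euclidean and transitive. The strongest is D.

D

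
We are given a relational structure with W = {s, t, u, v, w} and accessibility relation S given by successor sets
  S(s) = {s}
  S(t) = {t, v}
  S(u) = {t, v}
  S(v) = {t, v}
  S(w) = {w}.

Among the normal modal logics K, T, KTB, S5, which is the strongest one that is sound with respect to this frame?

K

Reflexive (axiom T): no — u is not related to itself.
Symmetric (axiom B): no — u S t but not t S u.
Euclidean (axiom 5): yes — any two successors of a common world are S-related.
So F validates K; T would additionally require S to be reflexive. The strongest is K.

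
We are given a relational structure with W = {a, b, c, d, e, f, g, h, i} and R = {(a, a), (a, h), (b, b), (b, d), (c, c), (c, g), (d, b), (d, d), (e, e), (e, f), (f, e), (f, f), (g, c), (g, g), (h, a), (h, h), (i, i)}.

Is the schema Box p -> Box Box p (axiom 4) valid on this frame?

Yes

The schema 4 characterises exactly the transitive frames.
Transitive: yes — every two-step R-path is closed by a direct edge.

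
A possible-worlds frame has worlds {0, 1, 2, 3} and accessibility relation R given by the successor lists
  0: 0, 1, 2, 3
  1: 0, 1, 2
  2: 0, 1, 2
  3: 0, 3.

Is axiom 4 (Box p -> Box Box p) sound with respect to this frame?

The schema 4 characterises exactly the transitive frames.
Transitive: no — 1 R 0 and 0 R 3, but not 1 R 3.

No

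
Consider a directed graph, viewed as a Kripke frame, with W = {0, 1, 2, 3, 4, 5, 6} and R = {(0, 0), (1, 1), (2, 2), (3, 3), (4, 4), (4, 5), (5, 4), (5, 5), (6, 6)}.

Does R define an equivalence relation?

Yes

Reflexive: yes — every world is R-related to itself.
Symmetric: yes — every pair in R has its reverse in R.
Transitive: yes — every two-step R-path is closed by a direct edge.
So R is an equivalence relation.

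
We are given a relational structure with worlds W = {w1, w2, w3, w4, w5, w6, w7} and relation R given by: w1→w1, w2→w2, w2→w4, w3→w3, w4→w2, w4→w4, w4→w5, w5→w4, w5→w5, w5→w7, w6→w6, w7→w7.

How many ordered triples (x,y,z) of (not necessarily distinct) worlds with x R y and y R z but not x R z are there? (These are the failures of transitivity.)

3

Enumerating: (w2,w4,w5), (w4,w5,w7), (w5,w4,w2).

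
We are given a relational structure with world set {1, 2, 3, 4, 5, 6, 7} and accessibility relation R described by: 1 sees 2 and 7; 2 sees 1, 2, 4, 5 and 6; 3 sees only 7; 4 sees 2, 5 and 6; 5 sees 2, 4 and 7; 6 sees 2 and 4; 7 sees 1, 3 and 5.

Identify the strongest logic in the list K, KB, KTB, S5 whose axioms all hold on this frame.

Symmetric (axiom B): yes — every pair in R has its reverse in R.
Reflexive (axiom T): no — 1 is not related to itself.
Euclidean (axiom 5): no — 1 R 2 and 1 R 7, but not 2 R 7.
So F validates K, KB; KTB would additionally require R to be reflexive. The strongest is KB.

KB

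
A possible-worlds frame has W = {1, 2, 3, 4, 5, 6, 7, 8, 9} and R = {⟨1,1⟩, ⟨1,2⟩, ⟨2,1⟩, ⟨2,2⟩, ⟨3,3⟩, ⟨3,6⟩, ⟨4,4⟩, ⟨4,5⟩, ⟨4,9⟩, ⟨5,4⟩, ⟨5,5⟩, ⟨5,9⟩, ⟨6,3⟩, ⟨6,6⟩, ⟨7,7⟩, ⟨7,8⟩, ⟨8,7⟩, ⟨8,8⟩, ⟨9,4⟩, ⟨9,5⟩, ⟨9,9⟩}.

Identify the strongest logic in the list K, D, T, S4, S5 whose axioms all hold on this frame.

S5

Serial (axiom D): yes — every world has a successor (e.g. 1 R 1).
Reflexive (axiom T): yes — every world is R-related to itself.
Transitive (axiom 4): yes — every two-step R-path is closed by a direct edge.
Euclidean (axiom 5): yes — any two successors of a common world are R-related.
So F validates K, D, T, S4, S5. The strongest is S5.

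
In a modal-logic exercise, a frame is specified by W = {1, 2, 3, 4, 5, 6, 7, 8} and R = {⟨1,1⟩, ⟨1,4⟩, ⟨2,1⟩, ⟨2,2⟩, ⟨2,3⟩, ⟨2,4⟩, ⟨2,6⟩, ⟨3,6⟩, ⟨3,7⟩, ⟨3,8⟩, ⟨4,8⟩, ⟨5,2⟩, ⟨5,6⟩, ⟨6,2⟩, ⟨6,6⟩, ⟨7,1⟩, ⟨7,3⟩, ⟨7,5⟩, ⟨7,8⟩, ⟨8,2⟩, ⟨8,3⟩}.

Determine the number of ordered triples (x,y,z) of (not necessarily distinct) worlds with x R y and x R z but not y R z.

Enumerating: (1,4,1), (1,4,4), (2,1,2), (2,1,3), (2,1,6), (2,3,1), (2,3,2), (2,3,3), (2,3,4), (2,4,1), (2,4,2), (2,4,3), … and 28 more.
Total: 40.

40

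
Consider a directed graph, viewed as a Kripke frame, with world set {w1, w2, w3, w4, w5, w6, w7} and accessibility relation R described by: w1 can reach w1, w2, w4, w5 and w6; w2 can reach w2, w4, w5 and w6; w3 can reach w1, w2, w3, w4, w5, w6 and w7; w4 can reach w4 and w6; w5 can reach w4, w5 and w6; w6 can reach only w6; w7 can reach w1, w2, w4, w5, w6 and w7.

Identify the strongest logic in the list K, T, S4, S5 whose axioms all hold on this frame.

S4

Reflexive (axiom T): yes — every world is R-related to itself.
Transitive (axiom 4): yes — every two-step R-path is closed by a direct edge.
Euclidean (axiom 5): no — w1 R w4 and w1 R w2, but not w4 R w2.
So F validates K, T, S4; S5 would additionally require R to be Euclidean. The strongest is S4.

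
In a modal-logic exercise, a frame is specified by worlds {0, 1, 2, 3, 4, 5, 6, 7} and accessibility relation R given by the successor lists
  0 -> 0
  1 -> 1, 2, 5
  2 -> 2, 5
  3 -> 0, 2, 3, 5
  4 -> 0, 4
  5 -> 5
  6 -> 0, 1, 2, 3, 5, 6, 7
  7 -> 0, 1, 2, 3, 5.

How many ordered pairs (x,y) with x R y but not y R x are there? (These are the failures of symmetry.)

Enumerating: (1,2), (1,5), (2,5), (3,0), (3,2), (3,5), (4,0), (6,0), (6,1), (6,2), (6,3), (6,5), (6,7), (7,0), (7,1), (7,2), (7,3), (7,5).

18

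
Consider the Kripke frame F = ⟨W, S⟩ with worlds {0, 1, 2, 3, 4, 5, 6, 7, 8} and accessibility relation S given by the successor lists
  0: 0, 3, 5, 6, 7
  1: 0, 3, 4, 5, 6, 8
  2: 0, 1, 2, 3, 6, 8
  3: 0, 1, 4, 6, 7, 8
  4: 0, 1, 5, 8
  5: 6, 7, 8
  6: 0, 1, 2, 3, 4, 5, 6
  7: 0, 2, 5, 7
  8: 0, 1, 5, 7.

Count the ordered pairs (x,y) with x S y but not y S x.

17

Enumerating: (0,5), (1,0), (1,5), (2,0), (2,1), (2,3), (2,8), (3,4), (3,7), (3,8), (4,0), (4,5), (4,8), (6,4), (7,2), (8,0), (8,7).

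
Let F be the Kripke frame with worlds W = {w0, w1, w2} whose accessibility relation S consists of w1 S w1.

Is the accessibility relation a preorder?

No

Reflexive: no — w0 is not related to itself.
Transitive: yes — every two-step S-path is closed by a direct edge.
So S is not a preorder.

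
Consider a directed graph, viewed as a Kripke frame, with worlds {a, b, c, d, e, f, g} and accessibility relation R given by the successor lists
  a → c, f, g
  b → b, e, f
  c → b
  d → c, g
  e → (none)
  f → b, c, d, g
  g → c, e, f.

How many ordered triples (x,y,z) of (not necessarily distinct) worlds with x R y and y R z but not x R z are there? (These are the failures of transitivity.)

20

Enumerating: (a,c,b), (a,f,b), (a,f,d), (a,g,e), (b,f,c), (b,f,d), (b,f,g), (c,b,e), (c,b,f), (d,c,b), (d,g,e), (d,g,f), … and 8 more.
Total: 20.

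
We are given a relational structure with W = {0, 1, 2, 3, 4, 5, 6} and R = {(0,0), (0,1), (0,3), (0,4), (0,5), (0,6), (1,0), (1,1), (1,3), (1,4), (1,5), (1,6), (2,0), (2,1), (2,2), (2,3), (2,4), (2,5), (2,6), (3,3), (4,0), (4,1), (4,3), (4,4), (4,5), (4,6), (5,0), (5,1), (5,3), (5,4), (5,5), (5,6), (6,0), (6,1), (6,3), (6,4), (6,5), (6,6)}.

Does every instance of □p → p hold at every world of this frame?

The schema T characterises exactly the reflexive frames.
Reflexive: yes — every world is R-related to itself.

Yes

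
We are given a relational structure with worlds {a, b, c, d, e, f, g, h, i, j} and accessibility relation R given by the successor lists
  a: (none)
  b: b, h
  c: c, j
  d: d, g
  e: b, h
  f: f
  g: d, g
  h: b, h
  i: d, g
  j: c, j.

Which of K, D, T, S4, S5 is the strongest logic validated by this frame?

Serial (axiom D): no — a has no R-successor.
Reflexive (axiom T): no — a is not related to itself.
Transitive (axiom 4): yes — every two-step R-path is closed by a direct edge.
Euclidean (axiom 5): yes — any two successors of a common world are R-related.
So F validates K; D would additionally require R to be serial. The strongest is K.

K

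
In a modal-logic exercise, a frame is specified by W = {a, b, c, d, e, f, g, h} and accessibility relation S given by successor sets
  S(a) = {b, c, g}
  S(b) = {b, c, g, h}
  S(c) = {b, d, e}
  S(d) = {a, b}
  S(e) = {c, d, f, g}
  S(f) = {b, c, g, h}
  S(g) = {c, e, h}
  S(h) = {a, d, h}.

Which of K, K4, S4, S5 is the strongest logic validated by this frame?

Transitive (axiom 4): no — a S b and b S h, but not a S h.
Reflexive (axiom T): no — a is not related to itself.
Euclidean (axiom 5): no — a S c and a S g, but not c S g.
So F validates K; K4 would additionally require S to be transitive. The strongest is K.

K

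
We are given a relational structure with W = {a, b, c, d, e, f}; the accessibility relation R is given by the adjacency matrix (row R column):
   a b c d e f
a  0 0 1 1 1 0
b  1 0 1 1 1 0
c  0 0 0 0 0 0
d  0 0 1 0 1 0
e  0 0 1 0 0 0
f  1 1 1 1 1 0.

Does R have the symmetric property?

Symmetric: no — a R c but not c R a.

No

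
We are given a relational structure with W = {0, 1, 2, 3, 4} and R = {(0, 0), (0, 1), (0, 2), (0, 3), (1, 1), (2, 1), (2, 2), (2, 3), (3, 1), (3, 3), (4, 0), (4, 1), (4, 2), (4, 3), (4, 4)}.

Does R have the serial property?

Serial: yes — every world has a successor (e.g. 0 R 0).

Yes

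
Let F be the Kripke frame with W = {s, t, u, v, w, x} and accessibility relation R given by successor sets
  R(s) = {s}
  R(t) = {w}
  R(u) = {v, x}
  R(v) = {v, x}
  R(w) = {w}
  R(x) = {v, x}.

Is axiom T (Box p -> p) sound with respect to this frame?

By correspondence theory, T is valid on a frame iff R is reflexive.
Reflexive: no — t is not related to itself.

No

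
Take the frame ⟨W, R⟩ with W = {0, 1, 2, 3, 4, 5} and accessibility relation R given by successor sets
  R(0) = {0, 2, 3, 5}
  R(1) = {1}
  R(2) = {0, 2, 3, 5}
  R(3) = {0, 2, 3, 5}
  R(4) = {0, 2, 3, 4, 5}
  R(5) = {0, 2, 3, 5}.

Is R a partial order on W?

Reflexive: yes — every world is R-related to itself.
Transitive: yes — every two-step R-path is closed by a direct edge.
Antisymmetric: no — 0 R 2 and 2 R 0 with 0 ≠ 2.
So R is not a partial order.

No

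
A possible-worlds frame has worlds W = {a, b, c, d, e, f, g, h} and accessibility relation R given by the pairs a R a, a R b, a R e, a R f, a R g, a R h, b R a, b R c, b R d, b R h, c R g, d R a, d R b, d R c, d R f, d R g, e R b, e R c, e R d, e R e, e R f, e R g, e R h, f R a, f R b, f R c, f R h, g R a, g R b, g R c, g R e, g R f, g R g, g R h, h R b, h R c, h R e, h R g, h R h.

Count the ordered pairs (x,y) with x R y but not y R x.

Enumerating: (a,e), (a,h), (b,c), (d,a), (d,c), (d,f), (d,g), (e,b), (e,c), (e,d), (e,f), (f,b), (f,c), (f,h), (g,b), (g,f), (h,c).

17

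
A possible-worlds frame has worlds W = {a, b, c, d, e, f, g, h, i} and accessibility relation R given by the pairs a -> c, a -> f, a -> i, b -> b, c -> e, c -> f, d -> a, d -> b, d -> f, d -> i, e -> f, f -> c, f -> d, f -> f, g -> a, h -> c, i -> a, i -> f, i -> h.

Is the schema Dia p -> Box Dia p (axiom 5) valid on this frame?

By correspondence theory, 5 is valid on a frame iff R is Euclidean.
Euclidean: no — a R c and a R i, but not c R i.

No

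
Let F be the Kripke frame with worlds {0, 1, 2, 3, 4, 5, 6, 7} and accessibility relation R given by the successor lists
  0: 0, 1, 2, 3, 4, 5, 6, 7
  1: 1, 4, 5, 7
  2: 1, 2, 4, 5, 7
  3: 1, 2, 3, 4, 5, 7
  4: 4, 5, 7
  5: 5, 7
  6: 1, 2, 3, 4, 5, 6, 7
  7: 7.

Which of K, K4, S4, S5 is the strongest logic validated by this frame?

Transitive (axiom 4): yes — every two-step R-path is closed by a direct edge.
Reflexive (axiom T): yes — every world is R-related to itself.
Euclidean (axiom 5): no — 0 R 1 and 0 R 2, but not 1 R 2.
So F validates K, K4, S4; S5 would additionally require R to be Euclidean. The strongest is S4.

S4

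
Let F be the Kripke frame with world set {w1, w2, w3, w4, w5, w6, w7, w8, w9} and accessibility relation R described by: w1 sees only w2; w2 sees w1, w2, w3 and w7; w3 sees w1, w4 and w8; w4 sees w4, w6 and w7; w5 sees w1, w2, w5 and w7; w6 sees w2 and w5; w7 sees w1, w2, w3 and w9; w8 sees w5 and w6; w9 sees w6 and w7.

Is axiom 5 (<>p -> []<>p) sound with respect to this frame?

No

The schema 5 characterises exactly the Euclidean frames.
Euclidean: no — w2 R w1 and w2 R w3, but not w1 R w3.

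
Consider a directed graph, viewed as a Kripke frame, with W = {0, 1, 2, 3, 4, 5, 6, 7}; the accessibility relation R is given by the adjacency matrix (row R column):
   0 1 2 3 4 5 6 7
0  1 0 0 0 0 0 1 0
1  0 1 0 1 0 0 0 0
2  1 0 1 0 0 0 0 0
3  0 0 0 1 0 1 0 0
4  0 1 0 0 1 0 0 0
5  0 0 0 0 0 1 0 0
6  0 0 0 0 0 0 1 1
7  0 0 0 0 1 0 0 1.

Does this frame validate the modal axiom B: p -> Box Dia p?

No

The schema B characterises exactly the symmetric frames.
Symmetric: no — 0 R 6 but not 6 R 0.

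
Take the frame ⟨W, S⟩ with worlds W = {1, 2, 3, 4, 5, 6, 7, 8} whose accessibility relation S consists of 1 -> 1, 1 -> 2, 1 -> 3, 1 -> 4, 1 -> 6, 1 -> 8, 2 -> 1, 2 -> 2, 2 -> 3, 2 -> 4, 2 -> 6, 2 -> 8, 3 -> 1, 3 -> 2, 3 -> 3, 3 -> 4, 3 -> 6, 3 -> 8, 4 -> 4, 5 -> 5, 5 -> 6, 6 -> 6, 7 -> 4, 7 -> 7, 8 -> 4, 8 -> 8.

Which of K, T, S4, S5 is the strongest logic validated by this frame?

Reflexive (axiom T): yes — every world is S-related to itself.
Transitive (axiom 4): yes — every two-step S-path is closed by a direct edge.
Euclidean (axiom 5): no — 1 S 4 and 1 S 2, but not 4 S 2.
So F validates K, T, S4; S5 would additionally require S to be Euclidean. The strongest is S4.

S4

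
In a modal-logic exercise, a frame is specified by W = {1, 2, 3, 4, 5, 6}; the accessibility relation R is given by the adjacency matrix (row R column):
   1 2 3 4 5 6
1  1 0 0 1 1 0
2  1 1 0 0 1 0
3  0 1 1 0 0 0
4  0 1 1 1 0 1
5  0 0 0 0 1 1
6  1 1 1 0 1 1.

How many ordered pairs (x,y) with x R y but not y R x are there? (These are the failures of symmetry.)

11

Enumerating: (1,4), (1,5), (2,1), (2,5), (3,2), (4,2), (4,3), (4,6), (6,1), (6,2), (6,3).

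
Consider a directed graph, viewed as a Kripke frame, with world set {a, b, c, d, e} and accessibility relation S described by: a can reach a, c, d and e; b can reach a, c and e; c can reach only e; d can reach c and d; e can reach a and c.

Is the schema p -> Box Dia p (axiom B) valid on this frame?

No

By correspondence theory, B is valid on a frame iff S is symmetric.
Symmetric: no — a S c but not c S a.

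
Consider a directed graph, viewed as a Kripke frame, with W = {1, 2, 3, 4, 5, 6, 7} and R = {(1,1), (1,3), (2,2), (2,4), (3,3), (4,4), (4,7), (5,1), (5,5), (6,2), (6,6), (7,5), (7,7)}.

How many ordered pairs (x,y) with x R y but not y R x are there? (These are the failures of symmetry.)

6

Enumerating: (1,3), (2,4), (4,7), (5,1), (6,2), (7,5).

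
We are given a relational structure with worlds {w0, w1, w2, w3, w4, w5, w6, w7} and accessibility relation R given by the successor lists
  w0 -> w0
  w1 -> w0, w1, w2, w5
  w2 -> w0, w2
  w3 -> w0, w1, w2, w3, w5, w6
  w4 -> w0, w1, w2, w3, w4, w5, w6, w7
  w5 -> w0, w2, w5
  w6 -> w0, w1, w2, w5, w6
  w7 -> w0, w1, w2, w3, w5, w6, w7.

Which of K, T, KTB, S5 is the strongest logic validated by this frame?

T

Reflexive (axiom T): yes — every world is R-related to itself.
Symmetric (axiom B): no — w1 R w0 but not w0 R w1.
Euclidean (axiom 5): no — w1 R w0 and w1 R w2, but not w0 R w2.
So F validates K, T; KTB would additionally require R to be symmetric. The strongest is T.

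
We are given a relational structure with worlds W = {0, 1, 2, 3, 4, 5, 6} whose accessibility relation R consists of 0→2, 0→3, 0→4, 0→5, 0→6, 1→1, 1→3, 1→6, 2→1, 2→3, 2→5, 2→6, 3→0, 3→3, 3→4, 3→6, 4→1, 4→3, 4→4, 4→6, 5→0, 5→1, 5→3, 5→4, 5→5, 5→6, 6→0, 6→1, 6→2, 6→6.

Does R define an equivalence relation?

No

Reflexive: no — 0 is not related to itself.
Symmetric: no — 0 R 2 but not 2 R 0.
Transitive: no — 0 R 2 and 2 R 1, but not 0 R 1.
So R is not an equivalence relation.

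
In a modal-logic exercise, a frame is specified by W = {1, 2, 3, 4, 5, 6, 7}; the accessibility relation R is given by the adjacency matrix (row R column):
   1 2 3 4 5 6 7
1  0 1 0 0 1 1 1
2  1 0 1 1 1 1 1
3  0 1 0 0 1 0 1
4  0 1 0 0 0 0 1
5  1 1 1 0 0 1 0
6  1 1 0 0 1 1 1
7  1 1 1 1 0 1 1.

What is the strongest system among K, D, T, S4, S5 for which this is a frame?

D

Serial (axiom D): yes — every world has a successor (e.g. 1 R 2).
Reflexive (axiom T): no — 1 is not related to itself.
Transitive (axiom 4): no — 1 R 2 and 2 R 3, but not 1 R 3.
Euclidean (axiom 5): no — 1 R 5 and 1 R 7, but not 5 R 7.
So F validates K, D; T would additionally require R to be reflexive. The strongest is D.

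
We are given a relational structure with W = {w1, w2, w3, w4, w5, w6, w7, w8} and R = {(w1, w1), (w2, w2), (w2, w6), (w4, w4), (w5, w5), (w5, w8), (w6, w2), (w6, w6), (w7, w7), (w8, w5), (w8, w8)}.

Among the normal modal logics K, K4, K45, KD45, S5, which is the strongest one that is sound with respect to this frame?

Transitive (axiom 4): yes — every two-step R-path is closed by a direct edge.
Euclidean (axiom 5): yes — any two successors of a common world are R-related.
Serial (axiom D): no — w3 has no R-successor.
Reflexive (axiom T): no — w3 is not related to itself.
So F validates K, K4, K45; KD45 would additionally require R to be serial. The strongest is K45.

K45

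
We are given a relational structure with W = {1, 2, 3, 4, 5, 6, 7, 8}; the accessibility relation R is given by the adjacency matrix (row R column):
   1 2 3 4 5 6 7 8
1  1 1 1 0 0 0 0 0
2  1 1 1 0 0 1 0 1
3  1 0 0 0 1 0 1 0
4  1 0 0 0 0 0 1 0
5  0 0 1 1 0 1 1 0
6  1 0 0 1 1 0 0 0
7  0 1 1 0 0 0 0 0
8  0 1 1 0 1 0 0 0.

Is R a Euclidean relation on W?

No

Euclidean: no — 1 R 3 and 1 R 2, but not 3 R 2.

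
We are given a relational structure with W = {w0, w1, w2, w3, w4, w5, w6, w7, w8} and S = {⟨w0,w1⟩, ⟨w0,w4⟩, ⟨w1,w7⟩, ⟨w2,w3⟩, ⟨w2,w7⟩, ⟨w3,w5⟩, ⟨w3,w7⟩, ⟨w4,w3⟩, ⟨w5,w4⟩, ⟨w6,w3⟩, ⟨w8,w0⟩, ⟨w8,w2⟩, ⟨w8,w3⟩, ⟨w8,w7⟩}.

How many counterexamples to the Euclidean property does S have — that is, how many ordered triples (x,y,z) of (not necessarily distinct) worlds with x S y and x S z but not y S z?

28

Enumerating: (w0,w1,w1), (w0,w1,w4), (w0,w4,w1), (w0,w4,w4), (w1,w7,w7), (w2,w3,w3), (w2,w7,w3), (w2,w7,w7), (w3,w5,w5), (w3,w5,w7), (w3,w7,w5), (w3,w7,w7), … and 16 more.
Total: 28.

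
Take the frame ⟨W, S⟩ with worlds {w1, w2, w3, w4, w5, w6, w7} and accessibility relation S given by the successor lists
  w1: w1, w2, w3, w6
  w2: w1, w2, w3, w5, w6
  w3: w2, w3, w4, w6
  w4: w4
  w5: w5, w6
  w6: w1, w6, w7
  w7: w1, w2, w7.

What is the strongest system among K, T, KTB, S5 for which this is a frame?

T

Reflexive (axiom T): yes — every world is S-related to itself.
Symmetric (axiom B): no — w1 S w3 but not w3 S w1.
Euclidean (axiom 5): no — w1 S w6 and w1 S w2, but not w6 S w2.
So F validates K, T; KTB would additionally require S to be symmetric. The strongest is T.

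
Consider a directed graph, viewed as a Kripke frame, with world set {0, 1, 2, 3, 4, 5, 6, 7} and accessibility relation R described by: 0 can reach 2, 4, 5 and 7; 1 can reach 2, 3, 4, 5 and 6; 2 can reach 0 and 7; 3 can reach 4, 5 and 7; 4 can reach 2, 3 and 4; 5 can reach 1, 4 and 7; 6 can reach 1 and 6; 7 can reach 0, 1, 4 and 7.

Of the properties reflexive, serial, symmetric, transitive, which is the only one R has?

Reflexive: no — 0 is not related to itself.
Serial: yes — every world has a successor (e.g. 0 R 2).
Symmetric: no — 0 R 4 but not 4 R 0.
Transitive: no — 0 R 4 and 4 R 3, but not 0 R 3.
Only serial holds.

serial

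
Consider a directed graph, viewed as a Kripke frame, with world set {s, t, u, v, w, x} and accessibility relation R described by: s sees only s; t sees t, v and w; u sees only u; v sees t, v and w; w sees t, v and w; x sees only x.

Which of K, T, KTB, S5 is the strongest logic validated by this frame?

S5

Reflexive (axiom T): yes — every world is R-related to itself.
Symmetric (axiom B): yes — every pair in R has its reverse in R.
Euclidean (axiom 5): yes — any two successors of a common world are R-related.
So F validates K, T, KTB, S5. The strongest is S5.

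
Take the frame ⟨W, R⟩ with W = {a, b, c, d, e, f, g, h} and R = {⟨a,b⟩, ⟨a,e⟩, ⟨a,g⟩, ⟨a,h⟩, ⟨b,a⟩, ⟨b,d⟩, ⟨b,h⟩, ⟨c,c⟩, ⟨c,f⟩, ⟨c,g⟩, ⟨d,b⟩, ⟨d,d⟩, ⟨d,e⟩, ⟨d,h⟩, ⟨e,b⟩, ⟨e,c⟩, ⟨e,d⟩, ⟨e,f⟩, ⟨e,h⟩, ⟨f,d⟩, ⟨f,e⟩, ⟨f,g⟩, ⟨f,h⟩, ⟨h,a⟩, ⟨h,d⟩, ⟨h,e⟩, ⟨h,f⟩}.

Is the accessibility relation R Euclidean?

No

Euclidean: no — a R b and a R e, but not b R e.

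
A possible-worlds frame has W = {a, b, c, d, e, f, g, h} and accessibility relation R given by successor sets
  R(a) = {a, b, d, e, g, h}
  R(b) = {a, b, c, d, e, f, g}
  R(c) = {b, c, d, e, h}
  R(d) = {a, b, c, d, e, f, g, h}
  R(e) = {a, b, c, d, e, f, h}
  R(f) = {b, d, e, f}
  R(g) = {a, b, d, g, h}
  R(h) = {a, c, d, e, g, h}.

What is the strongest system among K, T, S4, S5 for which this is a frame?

T

Reflexive (axiom T): yes — every world is R-related to itself.
Transitive (axiom 4): no — a R b and b R c, but not a R c.
Euclidean (axiom 5): no — a R b and a R h, but not b R h.
So F validates K, T; S4 would additionally require R to be transitive. The strongest is T.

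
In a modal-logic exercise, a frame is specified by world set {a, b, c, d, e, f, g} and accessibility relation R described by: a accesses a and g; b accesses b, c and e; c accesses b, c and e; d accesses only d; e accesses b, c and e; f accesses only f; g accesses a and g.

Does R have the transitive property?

Yes

Transitive: yes — every two-step R-path is closed by a direct edge.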